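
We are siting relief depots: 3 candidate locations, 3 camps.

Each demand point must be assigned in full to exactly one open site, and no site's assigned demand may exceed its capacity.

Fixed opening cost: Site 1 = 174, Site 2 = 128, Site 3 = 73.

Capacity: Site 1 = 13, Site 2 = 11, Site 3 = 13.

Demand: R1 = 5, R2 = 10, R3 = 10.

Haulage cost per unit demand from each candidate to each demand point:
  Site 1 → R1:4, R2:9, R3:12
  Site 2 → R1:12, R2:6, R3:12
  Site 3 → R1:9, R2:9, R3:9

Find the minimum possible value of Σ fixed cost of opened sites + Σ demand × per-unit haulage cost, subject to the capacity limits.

545

Open {Site 1, Site 2, Site 3}; cheapest assignment that respects the capacities:
  Site 1 (cap 13, load 5): R1 — cost 5×4 = 20
  Site 2 (cap 11, load 10): R2 — cost 10×6 = 60
  Site 3 (cap 13, load 10): R3 — cost 10×9 = 90
  Shipping 170, fixed 375 → total 545.
  Any other capacity-feasible assignment to {Site 1, Site 2, Site 3} ships for at least 170.
Total demand is 25; every other set of sites either has combined capacity below 25 or cannot fit the demands without splitting one across sites, so {Site 1, Site 2, Site 3} is the only feasible choice of open sites. Minimum: 545.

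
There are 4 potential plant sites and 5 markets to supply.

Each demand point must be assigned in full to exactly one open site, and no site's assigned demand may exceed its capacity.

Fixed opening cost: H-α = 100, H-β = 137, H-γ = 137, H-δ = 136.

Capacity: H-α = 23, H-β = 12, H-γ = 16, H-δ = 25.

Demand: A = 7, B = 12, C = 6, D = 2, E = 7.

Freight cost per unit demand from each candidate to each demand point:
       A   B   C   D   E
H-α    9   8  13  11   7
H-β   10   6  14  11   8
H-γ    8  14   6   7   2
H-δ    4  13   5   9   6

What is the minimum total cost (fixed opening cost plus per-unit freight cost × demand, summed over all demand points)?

450

Open {H-α, H-δ}; cheapest assignment that respects the capacities:
  H-α (cap 23, load 12): B — cost 12×8 = 96
  H-δ (cap 25, load 22): A, C, D, E — cost 7×4 + 6×5 + 2×9 + 7×6 = 118
  Shipping 214, fixed 236 → total 450.
  Any other capacity-feasible assignment to {H-α, H-δ} ships for at least 214.
Compare {H-α, H-γ}: its best feasible assignment gives total 460.
Compare {H-β, H-δ}: its best feasible assignment gives total 463.
Every other set of open sites that can feasibly serve all demand totals ≥ 460 even under its best assignment. Minimum: 450.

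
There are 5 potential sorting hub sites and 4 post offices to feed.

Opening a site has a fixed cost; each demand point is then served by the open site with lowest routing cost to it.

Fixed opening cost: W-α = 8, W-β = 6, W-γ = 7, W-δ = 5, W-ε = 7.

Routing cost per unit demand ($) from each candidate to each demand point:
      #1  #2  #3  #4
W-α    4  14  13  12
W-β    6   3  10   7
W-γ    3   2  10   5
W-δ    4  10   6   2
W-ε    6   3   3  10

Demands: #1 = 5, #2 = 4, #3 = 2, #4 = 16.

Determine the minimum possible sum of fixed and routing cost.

79

Open {W-γ, W-δ}: assign each demand point to its cheapest open site.
  #1→W-γ 5×3=15, #2→W-γ 4×2=8, #3→W-δ 2×6=12, #4→W-δ 16×2=32
  routing cost 67, fixed 12 → total 79.
Compare {W-γ, W-δ, W-ε}: routing cost 61 + fixed 19 = 80.
Compare {W-δ, W-ε}: routing cost 70 + fixed 12 = 82.
Compare {W-β, W-γ, W-δ}: routing cost 67 + fixed 18 = 85.
All other subsets cost ≥ 80. Minimum total cost: 79.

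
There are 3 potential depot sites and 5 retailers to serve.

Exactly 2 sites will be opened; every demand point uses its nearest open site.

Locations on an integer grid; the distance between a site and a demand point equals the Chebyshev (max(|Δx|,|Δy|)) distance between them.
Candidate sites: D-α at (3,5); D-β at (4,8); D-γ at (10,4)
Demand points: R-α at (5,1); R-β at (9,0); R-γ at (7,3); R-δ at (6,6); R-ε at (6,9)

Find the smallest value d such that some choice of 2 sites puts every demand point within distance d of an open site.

4

Open {D-α, D-γ}.
  Farthest demand point is R-α at distance 4 (to D-α); all others are ≤ 4.
With {D-β, D-γ} the worst case is 5.
With {D-α, D-β} the worst case is 6.
No size-2 selection achieves below 4.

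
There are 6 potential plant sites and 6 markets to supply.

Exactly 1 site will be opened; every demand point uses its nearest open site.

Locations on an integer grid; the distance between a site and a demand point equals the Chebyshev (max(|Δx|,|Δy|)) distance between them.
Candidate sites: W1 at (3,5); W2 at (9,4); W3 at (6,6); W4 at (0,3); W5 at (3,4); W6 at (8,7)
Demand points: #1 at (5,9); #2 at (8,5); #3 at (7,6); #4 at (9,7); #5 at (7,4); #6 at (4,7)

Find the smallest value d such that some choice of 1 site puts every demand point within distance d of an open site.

Open {W3}.
  Farthest demand point is #1 at distance 3 (to W3); all others are ≤ 3.
With {W6} the worst case is 4.
With {W2} the worst case is 5.
No size-1 selection achieves below 3.

3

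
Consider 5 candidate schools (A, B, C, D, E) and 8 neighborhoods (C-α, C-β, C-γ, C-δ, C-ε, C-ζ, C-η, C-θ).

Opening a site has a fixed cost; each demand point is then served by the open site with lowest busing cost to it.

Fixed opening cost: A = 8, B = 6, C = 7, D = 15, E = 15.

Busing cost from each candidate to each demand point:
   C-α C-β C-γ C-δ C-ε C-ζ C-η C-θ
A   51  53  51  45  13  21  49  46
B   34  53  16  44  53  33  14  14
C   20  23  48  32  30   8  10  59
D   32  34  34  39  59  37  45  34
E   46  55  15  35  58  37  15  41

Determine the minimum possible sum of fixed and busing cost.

Open {A, B, C}: assign each demand point to its cheapest open site.
  C-α→C 20, C-β→C 23, C-γ→B 16, C-δ→C 32, C-ε→A 13, C-ζ→C 8, C-η→C 10, C-θ→B 14
  busing cost 136, fixed 21 → total 157.
Compare {B, C}: busing cost 153 + fixed 13 = 166.
Compare {A, B, C, E}: busing cost 135 + fixed 36 = 171.
Compare {A, B, C, D}: busing cost 136 + fixed 36 = 172.
All other subsets cost ≥ 166. Minimum total cost: 157.

157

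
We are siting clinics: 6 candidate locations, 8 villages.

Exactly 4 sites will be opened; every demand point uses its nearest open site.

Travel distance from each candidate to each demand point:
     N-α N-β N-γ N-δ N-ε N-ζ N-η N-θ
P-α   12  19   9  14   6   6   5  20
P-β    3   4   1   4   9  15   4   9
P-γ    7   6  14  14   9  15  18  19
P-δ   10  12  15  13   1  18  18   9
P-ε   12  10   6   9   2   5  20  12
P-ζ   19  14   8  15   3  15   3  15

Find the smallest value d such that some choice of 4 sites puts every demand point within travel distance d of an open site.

Open {P-α, P-β, P-γ, P-δ}.
  Farthest demand point is N-θ at travel distance 9 (to P-β); all others are ≤ 9.
With {P-α, P-β, P-γ, P-ε} the worst case is 9.
With {P-α, P-β, P-γ, P-ζ} the worst case is 9.
No size-4 selection achieves below 9.

9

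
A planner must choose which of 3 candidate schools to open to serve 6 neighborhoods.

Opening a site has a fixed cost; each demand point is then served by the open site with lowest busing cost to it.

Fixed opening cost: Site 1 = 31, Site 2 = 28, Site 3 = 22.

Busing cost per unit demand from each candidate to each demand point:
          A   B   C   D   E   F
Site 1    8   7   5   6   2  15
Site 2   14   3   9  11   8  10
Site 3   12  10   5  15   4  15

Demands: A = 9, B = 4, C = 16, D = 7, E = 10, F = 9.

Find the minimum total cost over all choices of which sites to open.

375

Open {Site 1, Site 2}: assign each demand point to its cheapest open site.
  A→Site 1 9×8=72, B→Site 2 4×3=12, C→Site 1 16×5=80, D→Site 1 7×6=42, E→Site 1 10×2=20, F→Site 2 9×10=90
  busing cost 316, fixed 59 → total 375.
Compare {Site 1, Site 2, Site 3}: busing cost 316 + fixed 81 = 397.
Compare {Site 1}: busing cost 377 + fixed 31 = 408.
Compare {Site 1, Site 3}: busing cost 377 + fixed 53 = 430.
All other subsets cost ≥ 397. Minimum total cost: 375.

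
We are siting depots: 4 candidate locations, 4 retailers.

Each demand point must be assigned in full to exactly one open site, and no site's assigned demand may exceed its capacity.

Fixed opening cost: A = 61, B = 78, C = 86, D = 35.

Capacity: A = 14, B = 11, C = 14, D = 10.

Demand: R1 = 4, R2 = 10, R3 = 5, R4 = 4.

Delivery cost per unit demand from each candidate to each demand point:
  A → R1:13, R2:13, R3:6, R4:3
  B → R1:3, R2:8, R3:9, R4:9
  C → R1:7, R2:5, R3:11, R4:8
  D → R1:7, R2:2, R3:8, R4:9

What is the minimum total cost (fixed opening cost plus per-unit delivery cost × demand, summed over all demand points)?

Open {A, D}; cheapest assignment that respects the capacities:
  A (cap 14, load 13): R1, R3, R4 — cost 4×13 + 5×6 + 4×3 = 94
  D (cap 10, load 10): R2 — cost 10×2 = 20
  Shipping 114, fixed 96 → total 210.
  Any other capacity-feasible assignment to {A, D} ships for at least 114.
Compare {A, B, D}: its best feasible assignment gives total 248.
Compare {C, D}: its best feasible assignment gives total 256.
Every other set of open sites that can feasibly serve all demand totals ≥ 248 even under its best assignment. Minimum: 210.

210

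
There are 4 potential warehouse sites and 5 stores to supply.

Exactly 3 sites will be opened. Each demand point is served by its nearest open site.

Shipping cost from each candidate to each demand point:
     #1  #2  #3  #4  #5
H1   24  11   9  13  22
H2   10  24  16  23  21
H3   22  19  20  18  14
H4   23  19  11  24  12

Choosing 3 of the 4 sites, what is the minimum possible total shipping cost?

55

Open {H1, H2, H4}.
  #1→H2 10, #2→H1 11, #3→H1 9, #4→H1 13, #5→H4 12  ⇒ total 55.
Compare {H1, H2, H3}: total 57.
Compare {H1, H3, H4}: total 67.
No size-3 selection does better; minimum is 55.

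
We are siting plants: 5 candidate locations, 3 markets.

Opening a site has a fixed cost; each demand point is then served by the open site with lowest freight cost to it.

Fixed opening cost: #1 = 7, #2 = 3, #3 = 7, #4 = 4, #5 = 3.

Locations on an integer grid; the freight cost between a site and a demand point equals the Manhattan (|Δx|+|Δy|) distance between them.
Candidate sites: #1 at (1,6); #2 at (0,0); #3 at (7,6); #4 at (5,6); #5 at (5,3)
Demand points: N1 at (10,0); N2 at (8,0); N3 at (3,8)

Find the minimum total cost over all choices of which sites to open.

Open {#5}: assign each demand point to its cheapest open site.
  N1→#5 8, N2→#5 6, N3→#5 7
  freight cost 21, fixed 3 → total 24.
Compare {#4, #5}: freight cost 18 + fixed 7 = 25.
Compare {#2, #5}: freight cost 21 + fixed 6 = 27.
Compare {#4}: freight cost 24 + fixed 4 = 28.
All other subsets cost ≥ 25. Minimum total cost: 24.

24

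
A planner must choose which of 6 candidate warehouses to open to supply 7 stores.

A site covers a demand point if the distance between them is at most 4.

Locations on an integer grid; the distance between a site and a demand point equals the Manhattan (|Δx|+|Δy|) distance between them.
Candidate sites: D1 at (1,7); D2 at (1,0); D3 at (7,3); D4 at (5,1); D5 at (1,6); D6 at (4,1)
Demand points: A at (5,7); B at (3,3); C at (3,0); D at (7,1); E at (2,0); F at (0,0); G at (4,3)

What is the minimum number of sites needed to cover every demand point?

Coverage sets (demand points within 4 of each site):
  D1: {A}
  D2: {C, E, F}
  D3: {B, D, G}
  D4: {B, C, D, E, G}
  D5: {}
  D6: {B, C, D, E, G}
No 2 sites suffice: every size-2 union leaves at least one demand point uncovered.
But {D1, D2, D3} covers everything, so the minimum is 3.

3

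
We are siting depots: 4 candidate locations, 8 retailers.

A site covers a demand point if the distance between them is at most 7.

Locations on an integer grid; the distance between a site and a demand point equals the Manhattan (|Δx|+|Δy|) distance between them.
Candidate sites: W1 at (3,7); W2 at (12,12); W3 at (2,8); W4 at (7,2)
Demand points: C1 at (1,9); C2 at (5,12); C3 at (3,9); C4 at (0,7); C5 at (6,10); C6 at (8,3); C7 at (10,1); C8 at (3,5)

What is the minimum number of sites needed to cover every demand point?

2

Coverage sets (demand points within 7 of each site):
  W1: {C1, C2, C3, C4, C5, C8}
  W2: {C2}
  W3: {C1, C2, C3, C4, C5, C8}
  W4: {C6, C7, C8}
No single site covers all 8 demand points.
But {W1, W4} covers everything, so the minimum is 2.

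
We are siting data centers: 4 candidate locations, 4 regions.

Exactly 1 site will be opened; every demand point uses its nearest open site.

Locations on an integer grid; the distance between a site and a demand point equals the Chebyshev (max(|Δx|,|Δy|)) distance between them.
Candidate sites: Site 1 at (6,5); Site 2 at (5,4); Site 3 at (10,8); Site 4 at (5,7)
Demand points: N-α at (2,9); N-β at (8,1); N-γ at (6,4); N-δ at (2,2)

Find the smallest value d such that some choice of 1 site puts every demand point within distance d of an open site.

Open {Site 1}.
  Farthest demand point is N-α at distance 4 (to Site 1); all others are ≤ 4.
With {Site 2} the worst case is 5.
With {Site 4} the worst case is 6.
No size-1 selection achieves below 4.

4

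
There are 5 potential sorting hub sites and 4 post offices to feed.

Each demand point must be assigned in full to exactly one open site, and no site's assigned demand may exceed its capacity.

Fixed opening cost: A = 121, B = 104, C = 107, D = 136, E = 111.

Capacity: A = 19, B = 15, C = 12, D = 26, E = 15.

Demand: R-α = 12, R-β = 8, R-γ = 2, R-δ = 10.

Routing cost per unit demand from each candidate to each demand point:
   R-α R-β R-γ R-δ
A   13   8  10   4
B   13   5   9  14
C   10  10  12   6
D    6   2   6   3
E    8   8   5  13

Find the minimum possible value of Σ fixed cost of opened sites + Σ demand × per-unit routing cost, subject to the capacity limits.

Open {B, D}; cheapest assignment that respects the capacities:
  B (cap 15, load 8): R-β — cost 8×5 = 40
  D (cap 26, load 24): R-α, R-γ, R-δ — cost 12×6 + 2×6 + 10×3 = 114
  Shipping 154, fixed 240 → total 394.
  Any other capacity-feasible assignment to {B, D} ships for at least 154.
Compare {A, D}: its best feasible assignment gives total 397.
Compare {D, E}: its best feasible assignment gives total 399.
Every other set of open sites that can feasibly serve all demand totals ≥ 397 even under its best assignment. Minimum: 394.

394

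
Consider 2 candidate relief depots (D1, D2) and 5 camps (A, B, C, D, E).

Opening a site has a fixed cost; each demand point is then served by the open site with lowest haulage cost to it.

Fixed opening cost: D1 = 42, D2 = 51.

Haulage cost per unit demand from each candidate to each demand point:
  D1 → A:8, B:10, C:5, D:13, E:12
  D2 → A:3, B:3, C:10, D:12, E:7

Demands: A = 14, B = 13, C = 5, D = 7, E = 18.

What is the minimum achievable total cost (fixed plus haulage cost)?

Open {D2}: assign each demand point to its cheapest open site.
  A→D2 14×3=42, B→D2 13×3=39, C→D2 5×10=50, D→D2 7×12=84, E→D2 18×7=126
  haulage cost 341, fixed 51 → total 392.
Compare {D1, D2}: haulage cost 316 + fixed 93 = 409.
Compare {D1}: haulage cost 574 + fixed 42 = 616.

392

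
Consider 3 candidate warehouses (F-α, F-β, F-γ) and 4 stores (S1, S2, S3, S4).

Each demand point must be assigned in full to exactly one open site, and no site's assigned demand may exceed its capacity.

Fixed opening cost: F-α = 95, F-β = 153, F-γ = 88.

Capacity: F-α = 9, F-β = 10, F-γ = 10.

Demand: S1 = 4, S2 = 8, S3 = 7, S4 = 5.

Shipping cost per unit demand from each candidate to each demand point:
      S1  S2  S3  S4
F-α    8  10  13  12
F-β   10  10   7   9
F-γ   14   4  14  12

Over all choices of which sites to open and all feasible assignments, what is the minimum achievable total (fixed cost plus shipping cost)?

509

Open {F-α, F-β, F-γ}; cheapest assignment that respects the capacities:
  F-α (cap 9, load 9): S1, S4 — cost 4×8 + 5×12 = 92
  F-β (cap 10, load 7): S3 — cost 7×7 = 49
  F-γ (cap 10, load 8): S2 — cost 8×4 = 32
  Shipping 173, fixed 336 → total 509.
  Any other capacity-feasible assignment to {F-α, F-β, F-γ} ships for at least 173.
Total demand is 24 and no other set of sites has combined capacity ≥ 24, so {F-α, F-β, F-γ} is the only feasible choice of open sites. Minimum: 509.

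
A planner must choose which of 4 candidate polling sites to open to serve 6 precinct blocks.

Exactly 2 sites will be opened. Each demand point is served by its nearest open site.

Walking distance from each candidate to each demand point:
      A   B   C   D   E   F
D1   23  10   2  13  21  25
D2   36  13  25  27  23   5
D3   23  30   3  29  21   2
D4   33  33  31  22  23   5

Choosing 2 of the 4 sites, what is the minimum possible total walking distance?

Open {D1, D3}.
  A→D1 23, B→D1 10, C→D1 2, D→D1 13, E→D1 21, F→D3 2  ⇒ total 71.
Compare {D1, D2}: total 74.
Compare {D1, D4}: total 74.
No size-2 selection does better; minimum is 71.

71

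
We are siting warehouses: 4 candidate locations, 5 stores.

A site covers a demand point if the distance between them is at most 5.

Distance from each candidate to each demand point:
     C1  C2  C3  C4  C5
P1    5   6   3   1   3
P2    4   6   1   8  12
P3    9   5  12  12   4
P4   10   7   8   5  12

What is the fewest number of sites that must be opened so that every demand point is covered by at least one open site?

2

Coverage sets (demand points within 5 of each site):
  P1: {C1, C3, C4, C5}
  P2: {C1, C3}
  P3: {C2, C5}
  P4: {C4}
No single site covers all 5 demand points.
But {P1, P3} covers everything, so the minimum is 2.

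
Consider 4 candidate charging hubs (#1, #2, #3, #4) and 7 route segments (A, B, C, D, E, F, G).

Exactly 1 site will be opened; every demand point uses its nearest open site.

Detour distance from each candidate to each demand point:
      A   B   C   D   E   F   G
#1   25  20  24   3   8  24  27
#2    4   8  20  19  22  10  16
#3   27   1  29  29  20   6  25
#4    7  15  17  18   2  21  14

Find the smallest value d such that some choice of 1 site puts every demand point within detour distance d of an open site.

21

Open {#4}.
  Farthest demand point is F at detour distance 21 (to #4); all others are ≤ 21.
With {#2} the worst case is 22.
With {#1} the worst case is 27.
No size-1 selection achieves below 21.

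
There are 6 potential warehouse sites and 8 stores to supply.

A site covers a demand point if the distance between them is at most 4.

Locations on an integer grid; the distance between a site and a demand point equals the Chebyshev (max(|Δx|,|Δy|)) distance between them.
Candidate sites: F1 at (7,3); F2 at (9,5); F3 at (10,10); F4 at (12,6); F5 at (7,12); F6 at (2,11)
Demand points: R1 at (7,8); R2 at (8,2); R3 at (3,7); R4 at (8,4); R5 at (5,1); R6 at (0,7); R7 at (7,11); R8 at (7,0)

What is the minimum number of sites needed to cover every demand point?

3

Coverage sets (demand points within 4 of each site):
  F1: {R2, R3, R4, R5, R8}
  F2: {R1, R2, R4, R5}
  F3: {R1, R7}
  F4: {R2, R4}
  F5: {R1, R7}
  F6: {R3, R6}
No 2 sites suffice: every size-2 union leaves at least one demand point uncovered.
But {F1, F3, F6} covers everything, so the minimum is 3.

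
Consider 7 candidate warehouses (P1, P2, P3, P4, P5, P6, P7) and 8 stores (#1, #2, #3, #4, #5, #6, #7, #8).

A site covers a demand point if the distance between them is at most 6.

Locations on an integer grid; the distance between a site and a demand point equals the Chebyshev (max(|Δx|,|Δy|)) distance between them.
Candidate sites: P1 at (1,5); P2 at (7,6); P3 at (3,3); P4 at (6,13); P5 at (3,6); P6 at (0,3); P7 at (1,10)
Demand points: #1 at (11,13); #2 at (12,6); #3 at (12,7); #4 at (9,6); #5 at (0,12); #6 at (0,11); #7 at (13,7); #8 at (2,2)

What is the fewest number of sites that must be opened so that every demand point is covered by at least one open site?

2

Coverage sets (demand points within 6 of each site):
  P1: {#6, #8}
  P2: {#2, #3, #4, #7, #8}
  P3: {#4, #8}
  P4: {#1, #3, #5, #6}
  P5: {#4, #5, #6, #8}
  P6: {#8}
  P7: {#5, #6}
No single site covers all 8 demand points.
But {P2, P4} covers everything, so the minimum is 2.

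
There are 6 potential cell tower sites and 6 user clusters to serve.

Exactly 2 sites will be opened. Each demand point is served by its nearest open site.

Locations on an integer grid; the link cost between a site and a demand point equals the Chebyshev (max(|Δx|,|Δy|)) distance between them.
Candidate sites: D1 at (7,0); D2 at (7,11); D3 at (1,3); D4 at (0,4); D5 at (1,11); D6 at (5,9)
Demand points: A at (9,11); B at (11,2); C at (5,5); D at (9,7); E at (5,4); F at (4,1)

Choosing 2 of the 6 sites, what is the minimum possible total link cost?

22

Open {D1, D2}.
  A→D2 2, B→D1 4, C→D1 5, D→D2 4, E→D1 4, F→D1 3  ⇒ total 22.
Compare {D1, D6}: total 23.
Compare {D2, D3}: total 26.
No size-2 selection does better; minimum is 22.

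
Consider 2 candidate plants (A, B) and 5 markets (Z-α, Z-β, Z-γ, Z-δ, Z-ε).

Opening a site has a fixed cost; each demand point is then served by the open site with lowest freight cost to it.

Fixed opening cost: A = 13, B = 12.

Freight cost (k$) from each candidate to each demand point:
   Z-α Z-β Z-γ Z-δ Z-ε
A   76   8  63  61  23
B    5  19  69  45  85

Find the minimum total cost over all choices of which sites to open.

Open {A, B}: assign each demand point to its cheapest open site.
  Z-α→B 5, Z-β→A 8, Z-γ→A 63, Z-δ→B 45, Z-ε→A 23
  freight cost 144, fixed 25 → total 169.
Compare {B}: freight cost 223 + fixed 12 = 235.
Compare {A}: freight cost 231 + fixed 13 = 244.

169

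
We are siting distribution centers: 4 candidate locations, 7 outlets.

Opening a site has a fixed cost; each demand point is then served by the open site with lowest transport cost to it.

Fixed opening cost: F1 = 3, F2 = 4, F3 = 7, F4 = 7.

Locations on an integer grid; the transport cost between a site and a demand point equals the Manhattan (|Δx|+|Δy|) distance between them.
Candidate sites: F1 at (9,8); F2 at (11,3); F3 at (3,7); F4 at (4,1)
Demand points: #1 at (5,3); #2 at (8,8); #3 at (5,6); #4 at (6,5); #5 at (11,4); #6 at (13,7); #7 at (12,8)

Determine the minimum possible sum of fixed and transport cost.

35

Open {F1, F2}: assign each demand point to its cheapest open site.
  #1→F2 6, #2→F1 1, #3→F1 6, #4→F1 6, #5→F2 1, #6→F1 5, #7→F1 3
  transport cost 28, fixed 7 → total 35.
Compare {F1, F2, F3}: transport cost 24 + fixed 14 = 38.
Compare {F1}: transport cost 36 + fixed 3 = 39.
Compare {F1, F3}: transport cost 29 + fixed 10 = 39.
All other subsets cost ≥ 38. Minimum total cost: 35.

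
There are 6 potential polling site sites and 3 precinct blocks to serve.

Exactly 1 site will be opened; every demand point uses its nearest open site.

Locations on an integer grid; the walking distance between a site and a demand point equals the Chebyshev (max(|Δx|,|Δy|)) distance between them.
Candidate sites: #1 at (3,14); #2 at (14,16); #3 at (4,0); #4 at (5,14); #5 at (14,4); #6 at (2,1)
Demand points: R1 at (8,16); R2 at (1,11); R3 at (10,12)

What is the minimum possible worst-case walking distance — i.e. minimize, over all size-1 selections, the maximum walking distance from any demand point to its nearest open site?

Open {#4}.
  Farthest demand point is R3 at walking distance 5 (to #4); all others are ≤ 5.
With {#1} the worst case is 7.
With {#2} the worst case is 13.
No size-1 selection achieves below 5.

5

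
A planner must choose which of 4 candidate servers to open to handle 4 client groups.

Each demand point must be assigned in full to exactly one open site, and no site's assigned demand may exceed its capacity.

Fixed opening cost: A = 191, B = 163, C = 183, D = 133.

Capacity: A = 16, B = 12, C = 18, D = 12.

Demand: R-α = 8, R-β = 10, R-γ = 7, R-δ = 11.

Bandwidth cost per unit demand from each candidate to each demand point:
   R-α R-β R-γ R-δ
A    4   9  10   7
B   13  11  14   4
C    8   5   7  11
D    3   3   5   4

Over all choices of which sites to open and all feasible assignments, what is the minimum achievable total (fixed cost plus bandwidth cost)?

646

Open {B, C, D}; cheapest assignment that respects the capacities:
  B (cap 12, load 11): R-δ — cost 11×4 = 44
  C (cap 18, load 17): R-β, R-γ — cost 10×5 + 7×7 = 99
  D (cap 12, load 8): R-α — cost 8×3 = 24
  Shipping 167, fixed 479 → total 646.
  Any other capacity-feasible assignment to {B, C, D} ships for at least 167.
Compare {A, B, D}: its best feasible assignment gives total 663.
Compare {A, C, D}: its best feasible assignment gives total 682.
Every other set of open sites that can feasibly serve all demand totals ≥ 663 even under its best assignment. Minimum: 646.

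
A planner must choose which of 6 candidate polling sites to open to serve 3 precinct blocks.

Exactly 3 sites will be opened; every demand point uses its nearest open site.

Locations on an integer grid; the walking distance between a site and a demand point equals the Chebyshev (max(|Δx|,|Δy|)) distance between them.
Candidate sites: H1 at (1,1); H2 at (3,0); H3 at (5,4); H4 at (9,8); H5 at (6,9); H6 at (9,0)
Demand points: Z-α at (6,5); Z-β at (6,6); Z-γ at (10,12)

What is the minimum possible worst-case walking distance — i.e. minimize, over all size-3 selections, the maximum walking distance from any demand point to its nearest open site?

Open {H1, H2, H4}.
  Farthest demand point is Z-γ at walking distance 4 (to H4); all others are ≤ 4.
With {H1, H2, H5} the worst case is 4.
With {H1, H3, H4} the worst case is 4.
No size-3 selection achieves below 4.

4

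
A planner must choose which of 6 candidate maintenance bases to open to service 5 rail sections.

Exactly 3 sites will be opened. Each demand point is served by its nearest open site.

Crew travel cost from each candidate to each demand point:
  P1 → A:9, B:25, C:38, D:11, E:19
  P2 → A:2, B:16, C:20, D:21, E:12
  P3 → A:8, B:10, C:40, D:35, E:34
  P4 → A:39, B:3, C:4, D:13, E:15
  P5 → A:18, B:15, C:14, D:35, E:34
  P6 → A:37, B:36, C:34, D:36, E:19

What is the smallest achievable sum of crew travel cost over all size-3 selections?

Open {P1, P2, P4}.
  A→P2 2, B→P4 3, C→P4 4, D→P1 11, E→P2 12  ⇒ total 32.
Compare {P2, P3, P4}: total 34.
Compare {P2, P4, P5}: total 34.
No size-3 selection does better; minimum is 32.

32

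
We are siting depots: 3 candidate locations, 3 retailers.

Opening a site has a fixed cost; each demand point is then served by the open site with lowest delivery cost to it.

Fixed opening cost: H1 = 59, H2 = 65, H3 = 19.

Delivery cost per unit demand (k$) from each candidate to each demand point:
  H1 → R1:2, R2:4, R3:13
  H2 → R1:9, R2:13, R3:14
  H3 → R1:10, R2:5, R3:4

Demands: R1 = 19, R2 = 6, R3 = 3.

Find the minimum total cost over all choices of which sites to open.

Open {H1, H3}: assign each demand point to its cheapest open site.
  R1→H1 19×2=38, R2→H1 6×4=24, R3→H3 3×4=12
  delivery cost 74, fixed 78 → total 152.
Compare {H1}: delivery cost 101 + fixed 59 = 160.
Compare {H1, H2, H3}: delivery cost 74 + fixed 143 = 217.
Compare {H1, H2}: delivery cost 101 + fixed 124 = 225.
All other subsets cost ≥ 160. Minimum total cost: 152.

152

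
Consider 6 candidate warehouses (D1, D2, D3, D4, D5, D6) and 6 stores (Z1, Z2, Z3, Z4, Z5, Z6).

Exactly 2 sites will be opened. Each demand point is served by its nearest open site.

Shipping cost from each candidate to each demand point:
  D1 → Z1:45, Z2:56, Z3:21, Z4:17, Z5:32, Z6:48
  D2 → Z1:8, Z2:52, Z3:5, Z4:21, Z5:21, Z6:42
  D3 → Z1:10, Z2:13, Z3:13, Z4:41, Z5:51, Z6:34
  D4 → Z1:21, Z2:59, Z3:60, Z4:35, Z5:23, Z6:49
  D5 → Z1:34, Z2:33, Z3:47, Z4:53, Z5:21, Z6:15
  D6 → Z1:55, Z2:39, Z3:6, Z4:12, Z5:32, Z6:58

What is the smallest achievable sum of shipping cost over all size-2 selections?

102

Open {D2, D3}.
  Z1→D2 8, Z2→D3 13, Z3→D2 5, Z4→D2 21, Z5→D2 21, Z6→D3 34  ⇒ total 102.
Compare {D2, D5}: total 103.
Compare {D3, D6}: total 107.
No size-2 selection does better; minimum is 102.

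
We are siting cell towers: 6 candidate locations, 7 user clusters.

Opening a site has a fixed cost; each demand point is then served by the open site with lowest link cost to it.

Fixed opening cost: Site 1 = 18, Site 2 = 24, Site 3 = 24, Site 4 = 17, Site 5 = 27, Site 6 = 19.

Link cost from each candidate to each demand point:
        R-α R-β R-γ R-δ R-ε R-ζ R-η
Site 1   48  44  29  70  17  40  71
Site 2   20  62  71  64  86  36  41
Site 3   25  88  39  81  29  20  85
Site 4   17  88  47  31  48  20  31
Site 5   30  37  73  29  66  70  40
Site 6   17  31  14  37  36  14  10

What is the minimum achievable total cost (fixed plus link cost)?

177

Open {Site 1, Site 6}: assign each demand point to its cheapest open site.
  R-α→Site 6 17, R-β→Site 6 31, R-γ→Site 6 14, R-δ→Site 6 37, R-ε→Site 1 17, R-ζ→Site 6 14, R-η→Site 6 10
  link cost 140, fixed 37 → total 177.
Compare {Site 6}: link cost 159 + fixed 19 = 178.
Compare {Site 1, Site 4, Site 6}: link cost 134 + fixed 54 = 188.
Compare {Site 4, Site 6}: link cost 153 + fixed 36 = 189.
All other subsets cost ≥ 178. Minimum total cost: 177.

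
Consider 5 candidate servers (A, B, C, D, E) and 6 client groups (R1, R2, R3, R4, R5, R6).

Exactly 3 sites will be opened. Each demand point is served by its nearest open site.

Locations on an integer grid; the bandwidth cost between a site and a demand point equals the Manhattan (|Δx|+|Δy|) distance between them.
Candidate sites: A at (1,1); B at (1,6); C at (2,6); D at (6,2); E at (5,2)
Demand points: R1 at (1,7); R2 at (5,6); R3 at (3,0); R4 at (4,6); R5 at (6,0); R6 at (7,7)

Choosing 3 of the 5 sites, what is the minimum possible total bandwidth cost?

Open {A, C, D}.
  R1→C 2, R2→C 3, R3→A 3, R4→C 2, R5→D 2, R6→C 6  ⇒ total 18.
Compare {A, B, D}: total 19.
Compare {A, C, E}: total 19.
No size-3 selection does better; minimum is 18.

18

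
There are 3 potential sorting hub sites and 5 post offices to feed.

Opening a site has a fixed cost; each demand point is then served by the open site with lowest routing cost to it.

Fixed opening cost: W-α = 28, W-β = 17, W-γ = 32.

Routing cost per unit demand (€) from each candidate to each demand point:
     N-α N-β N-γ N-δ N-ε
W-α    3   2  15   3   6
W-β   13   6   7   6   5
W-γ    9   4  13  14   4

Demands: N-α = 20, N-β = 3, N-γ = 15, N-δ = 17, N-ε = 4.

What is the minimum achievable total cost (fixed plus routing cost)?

Open {W-α, W-β}: assign each demand point to its cheapest open site.
  N-α→W-α 20×3=60, N-β→W-α 3×2=6, N-γ→W-β 15×7=105, N-δ→W-α 17×3=51, N-ε→W-β 4×5=20
  routing cost 242, fixed 45 → total 287.
Compare {W-α, W-β, W-γ}: routing cost 238 + fixed 77 = 315.
Compare {W-α, W-γ}: routing cost 328 + fixed 60 = 388.
Compare {W-α}: routing cost 366 + fixed 28 = 394.
All other subsets cost ≥ 315. Minimum total cost: 287.

287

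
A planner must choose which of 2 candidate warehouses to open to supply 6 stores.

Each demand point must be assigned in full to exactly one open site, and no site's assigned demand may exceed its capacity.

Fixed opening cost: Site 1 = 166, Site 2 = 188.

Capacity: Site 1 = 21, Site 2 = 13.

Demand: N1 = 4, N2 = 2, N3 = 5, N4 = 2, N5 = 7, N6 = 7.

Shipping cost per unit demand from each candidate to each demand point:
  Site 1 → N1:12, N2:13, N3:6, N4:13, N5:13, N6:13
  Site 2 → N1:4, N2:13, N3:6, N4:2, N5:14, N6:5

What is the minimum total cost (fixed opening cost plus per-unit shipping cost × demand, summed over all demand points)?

556

Open {Site 1, Site 2}; cheapest assignment that respects the capacities:
  Site 1 (cap 21, load 14): N2, N3, N5 — cost 2×13 + 5×6 + 7×13 = 147
  Site 2 (cap 13, load 13): N1, N4, N6 — cost 4×4 + 2×2 + 7×5 = 55
  Shipping 202, fixed 354 → total 556.
  Any other capacity-feasible assignment to {Site 1, Site 2} ships for at least 202.
Total demand is 27 and no other set of sites has combined capacity ≥ 27, so {Site 1, Site 2} is the only feasible choice of open sites. Minimum: 556.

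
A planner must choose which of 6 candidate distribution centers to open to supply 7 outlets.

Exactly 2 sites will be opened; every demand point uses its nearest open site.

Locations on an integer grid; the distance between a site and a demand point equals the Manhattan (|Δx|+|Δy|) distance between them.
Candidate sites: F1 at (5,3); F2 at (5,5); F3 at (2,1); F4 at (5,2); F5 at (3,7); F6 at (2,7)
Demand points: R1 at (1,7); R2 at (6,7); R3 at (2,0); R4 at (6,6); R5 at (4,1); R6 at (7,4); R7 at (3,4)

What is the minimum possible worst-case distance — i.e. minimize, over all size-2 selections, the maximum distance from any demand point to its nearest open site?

5

Open {F4, F5}.
  Farthest demand point is R3 at distance 5 (to F4); all others are ≤ 5.
With {F4, F6} the worst case is 5.
With {F1, F2} the worst case is 6.
No size-2 selection achieves below 5.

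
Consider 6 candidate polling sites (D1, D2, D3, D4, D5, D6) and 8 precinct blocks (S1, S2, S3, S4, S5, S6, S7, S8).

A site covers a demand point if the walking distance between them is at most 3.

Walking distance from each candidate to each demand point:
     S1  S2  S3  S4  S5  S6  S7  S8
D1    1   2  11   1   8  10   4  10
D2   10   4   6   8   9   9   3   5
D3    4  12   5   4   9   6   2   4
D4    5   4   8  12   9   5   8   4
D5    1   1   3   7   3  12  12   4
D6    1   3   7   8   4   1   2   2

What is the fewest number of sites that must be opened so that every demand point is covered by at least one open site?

Coverage sets (demand points within 3 of each site):
  D1: {S1, S2, S4}
  D2: {S7}
  D3: {S7}
  D4: {}
  D5: {S1, S2, S3, S5}
  D6: {S1, S2, S6, S7, S8}
No 2 sites suffice: every size-2 union leaves at least one demand point uncovered.
But {D1, D5, D6} covers everything, so the minimum is 3.

3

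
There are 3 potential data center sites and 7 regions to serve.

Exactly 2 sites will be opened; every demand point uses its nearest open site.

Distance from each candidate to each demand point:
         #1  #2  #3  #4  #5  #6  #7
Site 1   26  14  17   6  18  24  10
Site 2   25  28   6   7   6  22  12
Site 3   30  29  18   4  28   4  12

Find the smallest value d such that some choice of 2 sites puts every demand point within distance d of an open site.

25

Open {Site 1, Site 2}.
  Farthest demand point is #1 at distance 25 (to Site 2); all others are ≤ 25.
With {Site 1, Site 3} the worst case is 26.
With {Site 2, Site 3} the worst case is 28.
No size-2 selection achieves below 25.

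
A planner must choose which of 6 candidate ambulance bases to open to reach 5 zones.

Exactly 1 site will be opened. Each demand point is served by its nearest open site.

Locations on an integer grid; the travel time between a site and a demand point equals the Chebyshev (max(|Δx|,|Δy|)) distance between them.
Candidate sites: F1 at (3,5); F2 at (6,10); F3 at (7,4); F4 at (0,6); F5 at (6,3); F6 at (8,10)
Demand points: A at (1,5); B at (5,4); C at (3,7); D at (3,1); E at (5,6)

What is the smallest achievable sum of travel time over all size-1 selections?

Open {F1}.
  A→F1 2, B→F1 2, C→F1 2, D→F1 4, E→F1 2  ⇒ total 12.
Compare {F5}: total 16.
Compare {F3}: total 18.
No size-1 selection does better; minimum is 12.

12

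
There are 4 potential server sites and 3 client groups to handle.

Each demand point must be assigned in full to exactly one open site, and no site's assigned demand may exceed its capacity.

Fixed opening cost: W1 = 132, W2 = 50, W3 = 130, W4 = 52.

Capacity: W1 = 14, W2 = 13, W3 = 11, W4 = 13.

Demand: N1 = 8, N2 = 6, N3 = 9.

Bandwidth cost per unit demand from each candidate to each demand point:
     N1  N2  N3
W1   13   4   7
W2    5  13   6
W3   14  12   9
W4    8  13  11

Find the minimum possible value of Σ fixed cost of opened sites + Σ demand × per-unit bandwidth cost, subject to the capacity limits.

Open {W1, W2}; cheapest assignment that respects the capacities:
  W1 (cap 14, load 14): N1, N2 — cost 8×13 + 6×4 = 128
  W2 (cap 13, load 9): N3 — cost 9×6 = 54
  Shipping 182, fixed 182 → total 364.
  Any other capacity-feasible assignment to {W1, W2} ships for at least 182.
Compare {W1, W2, W4}: its best feasible assignment gives total 376.
Compare {W1, W4}: its best feasible assignment gives total 411.
Every other set of open sites that can feasibly serve all demand totals ≥ 376 even under its best assignment. Minimum: 364.

364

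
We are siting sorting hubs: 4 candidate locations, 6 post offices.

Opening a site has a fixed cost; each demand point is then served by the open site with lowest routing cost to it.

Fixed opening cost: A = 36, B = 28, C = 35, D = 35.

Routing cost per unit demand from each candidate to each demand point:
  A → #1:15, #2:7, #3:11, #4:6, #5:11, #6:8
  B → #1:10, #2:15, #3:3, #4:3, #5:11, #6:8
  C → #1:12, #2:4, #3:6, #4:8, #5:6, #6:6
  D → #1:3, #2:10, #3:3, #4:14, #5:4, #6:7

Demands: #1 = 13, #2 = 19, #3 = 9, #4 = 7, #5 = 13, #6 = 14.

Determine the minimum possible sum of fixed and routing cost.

397

Open {B, C, D}: assign each demand point to its cheapest open site.
  #1→D 13×3=39, #2→C 19×4=76, #3→B 9×3=27, #4→B 7×3=21, #5→D 13×4=52, #6→C 14×6=84
  routing cost 299, fixed 98 → total 397.
Compare {C, D}: routing cost 334 + fixed 70 = 404.
Compare {A, C, D}: routing cost 320 + fixed 106 = 426.
Compare {A, B, C, D}: routing cost 299 + fixed 134 = 433.
All other subsets cost ≥ 404. Minimum total cost: 397.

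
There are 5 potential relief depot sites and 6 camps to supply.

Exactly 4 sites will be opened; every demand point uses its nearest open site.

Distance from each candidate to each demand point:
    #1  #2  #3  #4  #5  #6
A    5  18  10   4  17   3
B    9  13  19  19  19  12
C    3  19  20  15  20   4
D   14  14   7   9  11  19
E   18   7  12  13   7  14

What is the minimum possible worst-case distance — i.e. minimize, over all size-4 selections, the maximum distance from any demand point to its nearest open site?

Open {A, B, D, E}.
  Farthest demand point is #2 at distance 7 (to E); all others are ≤ 7.
With {A, C, D, E} the worst case is 7.
With {B, C, D, E} the worst case is 9.
No size-4 selection achieves below 7.

7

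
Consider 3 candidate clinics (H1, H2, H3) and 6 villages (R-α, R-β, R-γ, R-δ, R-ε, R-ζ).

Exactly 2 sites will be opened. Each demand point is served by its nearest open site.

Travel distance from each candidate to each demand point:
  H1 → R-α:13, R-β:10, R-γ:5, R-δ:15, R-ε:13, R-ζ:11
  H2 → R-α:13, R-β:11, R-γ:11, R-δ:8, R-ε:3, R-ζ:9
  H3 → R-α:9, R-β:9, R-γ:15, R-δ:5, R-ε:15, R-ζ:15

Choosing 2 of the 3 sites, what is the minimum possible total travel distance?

Open {H2, H3}.
  R-α→H3 9, R-β→H3 9, R-γ→H2 11, R-δ→H3 5, R-ε→H2 3, R-ζ→H2 9  ⇒ total 46.
Compare {H1, H2}: total 48.
Compare {H1, H3}: total 52.

46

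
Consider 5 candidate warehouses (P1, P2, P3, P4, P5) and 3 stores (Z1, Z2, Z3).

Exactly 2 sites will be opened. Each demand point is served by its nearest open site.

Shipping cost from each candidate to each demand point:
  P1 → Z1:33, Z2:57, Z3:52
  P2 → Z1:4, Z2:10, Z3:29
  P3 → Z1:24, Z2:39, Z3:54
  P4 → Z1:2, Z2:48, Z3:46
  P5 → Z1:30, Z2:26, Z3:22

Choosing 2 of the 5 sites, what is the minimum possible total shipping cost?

36

Open {P2, P5}.
  Z1→P2 4, Z2→P2 10, Z3→P5 22  ⇒ total 36.
Compare {P2, P4}: total 41.
Compare {P1, P2}: total 43.
No size-2 selection does better; minimum is 36.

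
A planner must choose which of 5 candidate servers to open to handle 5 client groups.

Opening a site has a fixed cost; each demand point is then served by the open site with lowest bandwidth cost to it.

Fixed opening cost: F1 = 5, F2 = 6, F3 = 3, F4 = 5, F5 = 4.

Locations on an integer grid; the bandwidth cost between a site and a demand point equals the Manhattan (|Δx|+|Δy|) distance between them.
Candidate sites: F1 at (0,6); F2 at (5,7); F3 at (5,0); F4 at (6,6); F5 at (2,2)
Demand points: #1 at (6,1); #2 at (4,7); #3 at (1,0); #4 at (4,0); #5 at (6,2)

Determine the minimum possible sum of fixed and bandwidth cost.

20

Open {F2, F3}: assign each demand point to its cheapest open site.
  #1→F3 2, #2→F2 1, #3→F3 4, #4→F3 1, #5→F3 3
  bandwidth cost 11, fixed 9 → total 20.
Compare {F3}: bandwidth cost 18 + fixed 3 = 21.
Compare {F3, F4}: bandwidth cost 13 + fixed 8 = 21.
Compare {F1, F3}: bandwidth cost 15 + fixed 8 = 23.
All other subsets cost ≥ 21. Minimum total cost: 20.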